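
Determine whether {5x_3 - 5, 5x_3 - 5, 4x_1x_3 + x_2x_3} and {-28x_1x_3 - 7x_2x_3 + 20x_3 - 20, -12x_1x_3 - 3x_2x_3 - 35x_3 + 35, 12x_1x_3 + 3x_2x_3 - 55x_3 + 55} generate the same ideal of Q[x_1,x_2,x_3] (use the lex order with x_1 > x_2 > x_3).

Equality of ideals is decidable: compute both reduced Gröbner bases (unique for the ordering) and check whether they agree.
Buchberger on the first generating set:
f_1 = 5x_3 - 5, LT = x_3.
f_2 = 5x_3 - 5, LT = x_3.
f_3 = 4x_1x_3 + x_2x_3, LT = x_1x_3.

S(f_1,f_3): lcm = x_1x_3. S = -x_1 - 1/4x_2x_3.
  leading term x_1: no divisor's leading term divides it; move -x_1 to the remainder.
  leading term x_2x_3: subtract (-1/20x_2)·f_1 from -1/4x_2x_3 → -1/4x_2
  leading term x_2: no divisor's leading term divides it; move -1/4x_2 to the remainder.
  remainder -x_1 - 1/4x_2 ≠ 0; add g_4 = -x_1 - 1/4x_2 to the basis.

The other S-polynomials (S(f_1,f_2), S(f_2,f_3), S(f_1,g_4), S(f_2,g_4), S(f_3,g_4)) all reduce to 0 modulo the current basis, so we have a Gröbner basis.
Inter-reduce: drop elements whose leading term is divisible by another's, tail-reduce, and make monic.
Reduced Gröbner basis: {x_1 + 1/4x_2, x_3 - 1}.

Buchberger on the second generating set:
h_1 = -28x_1x_3 - 7x_2x_3 + 20x_3 - 20, LT = x_1x_3.
h_2 = -12x_1x_3 - 3x_2x_3 - 35x_3 + 35, LT = x_1x_3.
h_3 = 12x_1x_3 + 3x_2x_3 - 55x_3 + 55, LT = x_1x_3.

S(h_1,h_2): lcm = x_1x_3. S = -305/84x_3 + 305/84.
  leading term x_3: no divisor's leading term divides it; move -305/84x_3 to the remainder.
  leading term 1: no divisor's leading term divides it; move 305/84 to the remainder.
  remainder -305/84x_3 + 305/84 ≠ 0; add k_4 = -305/84x_3 + 305/84 to the basis.

S(h_1,k_4): lcm = x_1x_3. S = x_1 + 1/4x_2x_3 - 5/7x_3 + 5/7.
  leading term x_1: no divisor's leading term divides it; move x_1 to the remainder.
  leading term x_2x_3: subtract (-21/305x_2)·k_4 from 1/4x_2x_3 - 5/7x_3 + 5/7 → 1/4x_2 - 5/7x_3 + 5/7
  leading term x_2: no divisor's leading term divides it; move 1/4x_2 to the remainder.
  leading term x_3: subtract (12/61)·k_4 from -5/7x_3 + 5/7 → 0
  remainder x_1 + 1/4x_2 ≠ 0; add k_5 = x_1 + 1/4x_2 to the basis.

The other S-polynomials (S(h_1,h_3), S(h_2,h_3), S(h_2,k_4), S(h_3,k_4), S(h_1,k_5), S(h_2,k_5), S(h_3,k_5), S(k_4,k_5)) all reduce to 0 modulo the current basis, so we have a Gröbner basis.
Inter-reduce: drop elements whose leading term is divisible by another's, tail-reduce, and make monic.
Reduced Gröbner basis: {x_1 + 1/4x_2, x_3 - 1}.

The two bases agree; hence the ideals are identical.
The same test decides containment: I ⊆ J iff every generator of I reduces to 0 modulo a Gröbner basis of J.

Yes, the ideals are equal.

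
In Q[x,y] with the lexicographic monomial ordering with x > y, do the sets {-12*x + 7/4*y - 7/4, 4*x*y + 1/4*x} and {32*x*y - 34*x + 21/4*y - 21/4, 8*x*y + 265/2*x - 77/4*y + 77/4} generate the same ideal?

Yes, the ideals are equal.

For a fixed monomial order, each ideal has a unique reduced Gröbner basis; comparing bases decides equality.
Buchberger on the first generating set:
f_1 = -12*x + 7/4*y - 7/4, LT = x.
f_2 = 4*x*y + 1/4*x, LT = x*y.

S(f_1,f_2): lcm = x*y. S = -1/16*x - 7/48*y**2 + 7/48*y.
  leading term x: subtract (1/192)·f_1 from -1/16*x - 7/48*y**2 + 7/48*y → -7/48*y**2 + 35/256*y + 7/768
  leading term y**2: no divisor's leading term divides it; move -7/48*y**2 to the remainder.
  leading term y: no divisor's leading term divides it; move 35/256*y to the remainder.
  leading term 1: no divisor's leading term divides it; move 7/768 to the remainder.
  remainder -7/48*y**2 + 35/256*y + 7/768 ≠ 0; add g_3 = -7/48*y**2 + 35/256*y + 7/768 to the basis.

S(f_1,g_3): leading monomials are coprime, so the S-polynomial reduces to 0 (Buchberger's first criterion).
S(f_2,g_3): lcm = x*y**2. S = x*y + 1/16*x.
  leading term x*y: subtract (-1/12*y)·f_1 from x*y + 1/16*x → 1/16*x + 7/48*y**2 - 7/48*y
  leading term x: subtract (-1/192)·f_1 from 1/16*x + 7/48*y**2 - 7/48*y → 7/48*y**2 - 35/256*y - 7/768
  leading term y**2: subtract (-1)·g_3 from 7/48*y**2 - 35/256*y - 7/768 → 0
  remainder 0.

Every S-polynomial of the final basis reduces to 0, so we have a Gröbner basis.
Inter-reduce: drop elements whose leading term is divisible by another's, tail-reduce, and make monic.
Reduced Gröbner basis: {x - 7/48*y + 7/48, y**2 - 15/16*y - 1/16}.

Buchberger on the second generating set:
h_1 = 32*x*y - 34*x + 21/4*y - 21/4, LT = x*y.
h_2 = 8*x*y + 265/2*x - 77/4*y + 77/4, LT = x*y.

S(h_1,h_2): lcm = x*y. S = -141/8*x + 329/128*y - 329/128.
  leading term x: no divisor's leading term divides it; move -141/8*x to the remainder.
  leading term y: no divisor's leading term divides it; move 329/128*y to the remainder.
  leading term 1: no divisor's leading term divides it; move -329/128 to the remainder.
  remainder -141/8*x + 329/128*y - 329/128 ≠ 0; add k_3 = -141/8*x + 329/128*y - 329/128 to the basis.

S(h_1,k_3): lcm = x*y. S = -17/16*x + 7/48*y**2 + 7/384*y - 21/128.
  leading term x: subtract (17/282)·k_3 from -17/16*x + 7/48*y**2 + 7/384*y - 21/128 → 7/48*y**2 - 35/256*y - 7/768
  leading term y**2: no divisor's leading term divides it; move 7/48*y**2 to the remainder.
  leading term y: no divisor's leading term divides it; move -35/256*y to the remainder.
  leading term 1: no divisor's leading term divides it; move -7/768 to the remainder.
  remainder 7/48*y**2 - 35/256*y - 7/768 ≠ 0; add k_4 = 7/48*y**2 - 35/256*y - 7/768 to the basis.

S(h_2,k_3): lcm = x*y. S = 265/16*x + 7/48*y**2 - 245/96*y + 77/32.
  leading term x: subtract (-265/282)·k_3 from 265/16*x + 7/48*y**2 - 245/96*y + 77/32 → 7/48*y**2 - 35/256*y - 7/768
  leading term y**2: subtract (1)·k_4 from 7/48*y**2 - 35/256*y - 7/768 → 0
  remainder 0.

S(h_1,k_4): lcm = x*y**2. S = -1/8*x*y + 1/16*x + 21/128*y**2 - 21/128*y.
  leading term x*y: subtract (-1/256)·h_1 from -1/8*x*y + 1/16*x + 21/128*y**2 - 21/128*y → -9/128*x + 21/128*y**2 - 147/1024*y - 21/1024
  leading term x: subtract (3/752)·k_3 from -9/128*x + 21/128*y**2 - 147/1024*y - 21/1024 → 21/128*y**2 - 315/2048*y - 21/2048
  leading term y**2: subtract (9/8)·k_4 from 21/128*y**2 - 315/2048*y - 21/2048 → 0
  remainder 0.

S(h_2,k_4): lcm = x*y**2. S = 35/2*x*y + 1/16*x - 77/32*y**2 + 77/32*y.
  leading term x*y: subtract (35/64)·h_1 from 35/2*x*y + 1/16*x - 77/32*y**2 + 77/32*y → 597/32*x - 77/32*y**2 - 119/256*y + 735/256
  leading term x: subtract (-199/188)·k_3 from 597/32*x - 77/32*y**2 - 119/256*y + 735/256 → -77/32*y**2 + 1155/512*y + 77/512
  leading term y**2: subtract (-33/2)·k_4 from -77/32*y**2 + 1155/512*y + 77/512 → 0
  remainder 0.

S(k_3,k_4): leading monomials are coprime, so the S-polynomial reduces to 0 (Buchberger's first criterion).
Every S-polynomial of the final basis reduces to 0, so we have a Gröbner basis.
Inter-reduce: drop elements whose leading term is divisible by another's, tail-reduce, and make monic.
Reduced Gröbner basis: {x - 7/48*y + 7/48, y**2 - 15/16*y - 1/16}.

These coincide, so the ideals are equal.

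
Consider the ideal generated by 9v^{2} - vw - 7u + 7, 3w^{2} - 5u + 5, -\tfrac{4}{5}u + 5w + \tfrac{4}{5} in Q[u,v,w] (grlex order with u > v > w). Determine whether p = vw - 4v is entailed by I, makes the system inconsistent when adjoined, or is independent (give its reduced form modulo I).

vw - 4v is independent of I; its normal form modulo I is vw - 4v.

First compute the reduced Gröbner basis of I by Buchberger's algorithm.
f_1 = 9v^{2} - vw - 7u + 7, LT = v^{2}.
f_2 = 3w^{2} - 5u + 5, LT = w^{2}.
f_3 = -\tfrac{4}{5}u + 5w + \tfrac{4}{5}, LT = u.

The S-polynomials (S(f_1,f_2), S(f_1,f_3), S(f_2,f_3)) all reduce to 0 modulo the current basis, so we have a Gröbner basis.
Inter-reduce: drop elements whose leading term is divisible by another's, tail-reduce, and make monic.
Reduced Gröbner basis: {v^{2} - \tfrac{1}{9}vw - \tfrac{175}{36}w, w^{2} - \tfrac{125}{12}w, u - \tfrac{25}{4}w - 1}.
Label its elements g_1 = v^{2} - \tfrac{1}{9}vw - \tfrac{175}{36}w, g_2 = w^{2} - \tfrac{125}{12}w, g_3 = u - \tfrac{25}{4}w - 1.

Reduce p = vw - 4v modulo G:
  leading term vw: no divisor's leading term divides it; move vw to the remainder.
  leading term v: no divisor's leading term divides it; move -4v to the remainder.
  normal form = vw - 4v.
The normal form is nonzero, so p ∉ I. Since p minus its normal form lies in I, I + (p) = I + (r) where r = vw - 4v; decide whether this ideal is the whole ring.
Run Buchberger on G together with r (pairs among the g_i already reduce to 0 since G is a Gröbner basis):
g_1 = v^{2} - \tfrac{1}{9}vw - \tfrac{175}{36}w, LT = v^{2}.
g_2 = w^{2} - \tfrac{125}{12}w, LT = w^{2}.
g_3 = u - \tfrac{25}{4}w - 1, LT = u.
r = vw - 4v, LT = vw.

S(g_1,r): lcm = v^{2}w. S = -\tfrac{1}{9}vw^{2} + 4v^{2} - \tfrac{175}{36}w^{2}.
  leading term vw^{2}: subtract (-\tfrac{1}{9}v)·g_2 from -\tfrac{1}{9}vw^{2} + 4v^{2} - \tfrac{175}{36}w^{2} → 4v^{2} - \tfrac{125}{108}vw - \tfrac{175}{36}w^{2}
  leading term v^{2}: subtract (4)·g_1 from 4v^{2} - \tfrac{125}{108}vw - \tfrac{175}{36}w^{2} → -\tfrac{77}{108}vw - \tfrac{175}{36}w^{2} + \tfrac{175}{9}w
  leading term vw: subtract (-\tfrac{77}{108})·r from -\tfrac{77}{108}vw - \tfrac{175}{36}w^{2} + \tfrac{175}{9}w → -\tfrac{175}{36}w^{2} - \tfrac{77}{27}v + \tfrac{175}{9}w
  leading term w^{2}: subtract (-\tfrac{175}{36})·g_2 from -\tfrac{175}{36}w^{2} - \tfrac{77}{27}v + \tfrac{175}{9}w → -\tfrac{77}{27}v - \tfrac{13475}{432}w
  leading term v: no divisor's leading term divides it; move -\tfrac{77}{27}v to the remainder.
  leading term w: no divisor's leading term divides it; move -\tfrac{13475}{432}w to the remainder.
  remainder -\tfrac{77}{27}v - \tfrac{13475}{432}w ≠ 0; add m_5 = -\tfrac{77}{27}v - \tfrac{13475}{432}w to the basis.

S(g_2,r): lcm = vw^{2}. S = -\tfrac{77}{12}vw.
  leading term vw: subtract (-\tfrac{77}{12})·r from -\tfrac{77}{12}vw → -\tfrac{77}{3}v
  leading term v: subtract (9)·m_5 from -\tfrac{77}{3}v → \tfrac{13475}{48}w
  leading term w: no divisor's leading term divides it; move \tfrac{13475}{48}w to the remainder.
  remainder \tfrac{13475}{48}w ≠ 0; add m_6 = \tfrac{13475}{48}w to the basis.

The other S-polynomials (S(g_1,g_2), S(g_1,g_3), S(g_2,g_3), S(g_3,r), S(g_1,m_5), S(g_2,m_5), S(g_3,m_5), S(r,m_5), S(g_1,m_6), S(g_2,m_6), S(g_3,m_6), S(r,m_6), S(m_5,m_6)) all reduce to 0 modulo the current basis, so we have a Gröbner basis.
Inter-reduce: drop elements whose leading term is divisible by another's, tail-reduce, and make monic.
Reduced Gröbner basis: {u - 1, v, w}.
The reduced Gröbner basis of I + (p) is {u - 1, v, w} ≠ {1}, a proper ideal, so the enlarged system stays consistent: p is independent of I, with normal form vw - 4v.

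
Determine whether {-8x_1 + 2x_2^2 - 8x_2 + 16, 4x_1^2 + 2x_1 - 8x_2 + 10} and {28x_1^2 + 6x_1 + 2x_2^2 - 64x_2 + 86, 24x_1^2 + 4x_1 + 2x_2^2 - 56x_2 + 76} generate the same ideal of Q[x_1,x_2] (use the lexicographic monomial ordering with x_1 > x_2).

For a fixed monomial order, each ideal has a unique reduced Gröbner basis; comparing bases decides equality.
Buchberger on the first generating set:
f_1 = -8x_1 + 2x_2^2 - 8x_2 + 16, LT = x_1.
f_2 = 4x_1^2 + 2x_1 - 8x_2 + 10, LT = x_1^2.

S(f_1,f_2): lcm = x_1^2. S = -1/4x_1x_2^2 + x_1x_2 - 5/2x_1 + 2x_2 - 5/2.
  leading term x_1x_2^2: subtract (1/32x_2^2)·f_1 from -1/4x_1x_2^2 + x_1x_2 - 5/2x_1 + 2x_2 - 5/2 → x_1x_2 - 5/2x_1 - 1/16x_2^4 + 1/4x_2^3 - 1/2x_2^2 + 2x_2 - 5/2
  leading term x_1x_2: subtract (-1/8x_2)·f_1 from x_1x_2 - 5/2x_1 - 1/16x_2^4 + 1/4x_2^3 - 1/2x_2^2 + 2x_2 - 5/2 → -5/2x_1 - 1/16x_2^4 + 1/2x_2^3 - 3/2x_2^2 + 4x_2 - 5/2
  leading term x_1: subtract (5/16)·f_1 from -5/2x_1 - 1/16x_2^4 + 1/2x_2^3 - 3/2x_2^2 + 4x_2 - 5/2 → -1/16x_2^4 + 1/2x_2^3 - 17/8x_2^2 + 13/2x_2 - 15/2
  leading term x_2^4: no divisor's leading term divides it; move -1/16x_2^4 to the remainder.
  leading term x_2^3: no divisor's leading term divides it; move 1/2x_2^3 to the remainder.
  leading term x_2^2: no divisor's leading term divides it; move -17/8x_2^2 to the remainder.
  leading term x_2: no divisor's leading term divides it; move 13/2x_2 to the remainder.
  leading term 1: no divisor's leading term divides it; move -15/2 to the remainder.
  remainder -1/16x_2^4 + 1/2x_2^3 - 17/8x_2^2 + 13/2x_2 - 15/2 ≠ 0; add g_3 = -1/16x_2^4 + 1/2x_2^3 - 17/8x_2^2 + 13/2x_2 - 15/2 to the basis.

S(f_1,g_3): leading monomials are coprime, so the S-polynomial reduces to 0 (Buchberger's first criterion).
S(f_2,g_3): leading monomials are coprime, so the S-polynomial reduces to 0 (Buchberger's first criterion).
Every S-polynomial of the final basis reduces to 0, so we have a Gröbner basis.
Inter-reduce: drop elements whose leading term is divisible by another's, tail-reduce, and make monic.
Reduced Gröbner basis: {x_1 - 1/4x_2^2 + x_2 - 2, x_2^4 - 8x_2^3 + 34x_2^2 - 104x_2 + 120}.

Buchberger on the second generating set:
h_1 = 28x_1^2 + 6x_1 + 2x_2^2 - 64x_2 + 86, LT = x_1^2.
h_2 = 24x_1^2 + 4x_1 + 2x_2^2 - 56x_2 + 76, LT = x_1^2.

S(h_1,h_2): lcm = x_1^2. S = 1/21x_1 - 1/84x_2^2 + 1/21x_2 - 2/21.
  leading term x_1: no divisor's leading term divides it; move 1/21x_1 to the remainder.
  leading term x_2^2: no divisor's leading term divides it; move -1/84x_2^2 to the remainder.
  leading term x_2: no divisor's leading term divides it; move 1/21x_2 to the remainder.
  leading term 1: no divisor's leading term divides it; move -2/21 to the remainder.
  remainder 1/21x_1 - 1/84x_2^2 + 1/21x_2 - 2/21 ≠ 0; add k_3 = 1/21x_1 - 1/84x_2^2 + 1/21x_2 - 2/21 to the basis.

S(h_1,k_3): lcm = x_1^2. S = 1/4x_1x_2^2 - x_1x_2 + 31/14x_1 + 1/14x_2^2 - 16/7x_2 + 43/14.
  leading term x_1x_2^2: subtract (21/4x_2^2)·k_3 from 1/4x_1x_2^2 - x_1x_2 + 31/14x_1 + 1/14x_2^2 - 16/7x_2 + 43/14 → -x_1x_2 + 31/14x_1 + 1/16x_2^4 - 1/4x_2^3 + 4/7x_2^2 - 16/7x_2 + 43/14
  leading term x_1x_2: subtract (-21x_2)·k_3 from -x_1x_2 + 31/14x_1 + 1/16x_2^4 - 1/4x_2^3 + 4/7x_2^2 - 16/7x_2 + 43/14 → 31/14x_1 + 1/16x_2^4 - 1/2x_2^3 + 11/7x_2^2 - 30/7x_2 + 43/14
  leading term x_1: subtract (93/2)·k_3 from 31/14x_1 + 1/16x_2^4 - 1/2x_2^3 + 11/7x_2^2 - 30/7x_2 + 43/14 → 1/16x_2^4 - 1/2x_2^3 + 17/8x_2^2 - 13/2x_2 + 15/2
  leading term x_2^4: no divisor's leading term divides it; move 1/16x_2^4 to the remainder.
  leading term x_2^3: no divisor's leading term divides it; move -1/2x_2^3 to the remainder.
  leading term x_2^2: no divisor's leading term divides it; move 17/8x_2^2 to the remainder.
  leading term x_2: no divisor's leading term divides it; move -13/2x_2 to the remainder.
  leading term 1: no divisor's leading term divides it; move 15/2 to the remainder.
  remainder 1/16x_2^4 - 1/2x_2^3 + 17/8x_2^2 - 13/2x_2 + 15/2 ≠ 0; add k_4 = 1/16x_2^4 - 1/2x_2^3 + 17/8x_2^2 - 13/2x_2 + 15/2 to the basis.

S(h_2,k_3): lcm = x_1^2. S = 1/4x_1x_2^2 - x_1x_2 + 13/6x_1 + 1/12x_2^2 - 7/3x_2 + 19/6.
  leading term x_1x_2^2: subtract (21/4x_2^2)·k_3 from 1/4x_1x_2^2 - x_1x_2 + 13/6x_1 + 1/12x_2^2 - 7/3x_2 + 19/6 → -x_1x_2 + 13/6x_1 + 1/16x_2^4 - 1/4x_2^3 + 7/12x_2^2 - 7/3x_2 + 19/6
  leading term x_1x_2: subtract (-21x_2)·k_3 from -x_1x_2 + 13/6x_1 + 1/16x_2^4 - 1/4x_2^3 + 7/12x_2^2 - 7/3x_2 + 19/6 → 13/6x_1 + 1/16x_2^4 - 1/2x_2^3 + 19/12x_2^2 - 13/3x_2 + 19/6
  leading term x_1: subtract (91/2)·k_3 from 13/6x_1 + 1/16x_2^4 - 1/2x_2^3 + 19/12x_2^2 - 13/3x_2 + 19/6 → 1/16x_2^4 - 1/2x_2^3 + 17/8x_2^2 - 13/2x_2 + 15/2
  leading term x_2^4: subtract (1)·k_4 from 1/16x_2^4 - 1/2x_2^3 + 17/8x_2^2 - 13/2x_2 + 15/2 → 0
  remainder 0.

S(h_1,k_4): leading monomials are coprime, so the S-polynomial reduces to 0 (Buchberger's first criterion).
S(h_2,k_4): leading monomials are coprime, so the S-polynomial reduces to 0 (Buchberger's first criterion).
S(k_3,k_4): leading monomials are coprime, so the S-polynomial reduces to 0 (Buchberger's first criterion).
Every S-polynomial of the final basis reduces to 0, so we have a Gröbner basis.
Inter-reduce: drop elements whose leading term is divisible by another's, tail-reduce, and make monic.
Reduced Gröbner basis: {x_1 - 1/4x_2^2 + x_2 - 2, x_2^4 - 8x_2^3 + 34x_2^2 - 104x_2 + 120}.

These coincide, so the ideals are equal.

Yes, the ideals are equal.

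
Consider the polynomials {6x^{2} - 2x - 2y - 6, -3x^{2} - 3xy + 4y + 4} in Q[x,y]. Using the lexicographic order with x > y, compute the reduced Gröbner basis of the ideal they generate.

G = {x^{2} - \tfrac{1}{3}x - \tfrac{1}{3}y - 1, xy + \tfrac{1}{3}x - y - \tfrac{1}{3}, y^{2} + \tfrac{4}{3}y + \tfrac{1}{3}}

f_1 = 6x^{2} - 2x - 2y - 6, LT = x^{2}.
f_2 = -3x^{2} - 3xy + 4y + 4, LT = x^{2}.

S(f_1,f_2): lcm = x^{2}. S = -xy - \tfrac{1}{3}x + y + \tfrac{1}{3}.
  leading term xy: no divisor's leading term divides it; move -xy to the remainder.
  leading term x: no divisor's leading term divides it; move -\tfrac{1}{3}x to the remainder.
  leading term y: no divisor's leading term divides it; move y to the remainder.
  leading term 1: no divisor's leading term divides it; move \tfrac{1}{3} to the remainder.
  remainder -xy - \tfrac{1}{3}x + y + \tfrac{1}{3} ≠ 0; add g_3 = -xy - \tfrac{1}{3}x + y + \tfrac{1}{3} to the basis.

S(f_1,g_3): lcm = x^{2}y. S = -\tfrac{1}{3}x^{2} + \tfrac{2}{3}xy + \tfrac{1}{3}x - \tfrac{1}{3}y^{2} - y.
  leading term x^{2}: subtract (-\tfrac{1}{18})·f_1 from -\tfrac{1}{3}x^{2} + \tfrac{2}{3}xy + \tfrac{1}{3}x - \tfrac{1}{3}y^{2} - y → \tfrac{2}{3}xy + \tfrac{2}{9}x - \tfrac{1}{3}y^{2} - \tfrac{10}{9}y - \tfrac{1}{3}
  leading term xy: subtract (-\tfrac{2}{3})·g_3 from \tfrac{2}{3}xy + \tfrac{2}{9}x - \tfrac{1}{3}y^{2} - \tfrac{10}{9}y - \tfrac{1}{3} → -\tfrac{1}{3}y^{2} - \tfrac{4}{9}y - \tfrac{1}{9}
  leading term y^{2}: no divisor's leading term divides it; move -\tfrac{1}{3}y^{2} to the remainder.
  leading term y: no divisor's leading term divides it; move -\tfrac{4}{9}y to the remainder.
  leading term 1: no divisor's leading term divides it; move -\tfrac{1}{9} to the remainder.
  remainder -\tfrac{1}{3}y^{2} - \tfrac{4}{9}y - \tfrac{1}{9} ≠ 0; add g_4 = -\tfrac{1}{3}y^{2} - \tfrac{4}{9}y - \tfrac{1}{9} to the basis.

The other S-polynomials (S(f_2,g_3), S(f_1,g_4), S(f_2,g_4), S(g_3,g_4)) all reduce to 0 modulo the current basis, so we have a Gröbner basis.
Inter-reduce: drop elements whose leading term is divisible by another's, tail-reduce, and make monic.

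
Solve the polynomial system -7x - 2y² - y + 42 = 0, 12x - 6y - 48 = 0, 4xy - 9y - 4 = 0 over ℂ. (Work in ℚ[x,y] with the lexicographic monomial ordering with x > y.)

{(2, -4)}

Compute a lex Gröbner basis by Buchberger's algorithm.
f_1 = -7x - 2y² - y + 42, LT = x.
f_2 = 12x - 6y - 48, LT = x.
f_3 = 4xy - 9y - 4, LT = xy.

S(f_1,f_2): lcm = x. S = 2/7y² + 9/14y - 2.
  leading term y²: no divisor's leading term divides it; move 2/7y² to the remainder.
  leading term y: no divisor's leading term divides it; move 9/14y to the remainder.
  leading term 1: no divisor's leading term divides it; move -2 to the remainder.
  remainder 2/7y² + 9/14y - 2 ≠ 0; add h_4 = 2/7y² + 9/14y - 2 to the basis.

S(f_1,f_3): lcm = xy. S = 2/7y³ + 1/7y² - 15/4y + 1.
  leading term y³: subtract (y)·h_4 from 2/7y³ + 1/7y² - 15/4y + 1 → -½y² - 7/4y + 1
  leading term y²: subtract (-7/4)·h_4 from -½y² - 7/4y + 1 → -⅝y - 5/2
  leading term y: no divisor's leading term divides it; move -⅝y to the remainder.
  leading term 1: no divisor's leading term divides it; move -5/2 to the remainder.
  remainder -⅝y - 5/2 ≠ 0; add h_5 = -⅝y - 5/2 to the basis.

S(f_2,f_3): lcm = xy. S = -½y² - 7/4y + 1.
  leading term y²: subtract (-7/4)·h_4 from -½y² - 7/4y + 1 → -⅝y - 5/2
  leading term y: subtract (1)·h_5 from -⅝y - 5/2 → 0
  remainder 0.

S(f_1,h_4): leading monomials are coprime, so the S-polynomial reduces to 0 (Buchberger's first criterion).
S(f_2,h_4): leading monomials are coprime, so the S-polynomial reduces to 0 (Buchberger's first criterion).
S(f_3,h_4): lcm = xy². S = -9/4xy + 7x - 9/4y² - y.
  leading term xy: subtract (9/28y)·f_1 from -9/4xy + 7x - 9/4y² - y → 7x + 9/14y³ - 27/14y² - 29/2y
  leading term x: subtract (-1)·f_1 from 7x + 9/14y³ - 27/14y² - 29/2y → 9/14y³ - 55/14y² - 31/2y + 42
  leading term y³: subtract (9/4y)·h_4 from 9/14y³ - 55/14y² - 31/2y + 42 → -43/8y² - 11y + 42
  leading term y²: subtract (-301/16)·h_4 from -43/8y² - 11y + 42 → 35/32y + 35/8
  leading term y: subtract (-7/4)·h_5 from 35/32y + 35/8 → 0
  remainder 0.

S(f_1,h_5): leading monomials are coprime, so the S-polynomial reduces to 0 (Buchberger's first criterion).
S(f_2,h_5): leading monomials are coprime, so the S-polynomial reduces to 0 (Buchberger's first criterion).
S(f_3,h_5): lcm = xy. S = -4x - 9/4y - 1.
  leading term x: subtract (4/7)·f_1 from -4x - 9/4y - 1 → 8/7y² - 47/28y - 25
  leading term y²: subtract (4)·h_4 from 8/7y² - 47/28y - 25 → -17/4y - 17
  leading term y: subtract (34/5)·h_5 from -17/4y - 17 → 0
  remainder 0.

S(h_4,h_5): lcm = y². S = -7/4y - 7.
  leading term y: subtract (14/5)·h_5 from -7/4y - 7 → 0
  remainder 0.

Every S-polynomial of the final basis reduces to 0, so we have a Gröbner basis.
Inter-reduce: drop elements whose leading term is divisible by another's, tail-reduce, and make monic.
Reduced Gröbner basis: {x - 2, y + 4}.

From the last basis element, y + 4 = 0, so y takes values in {-4}. Each choice, substituted upward through the basis, yields the corresponding point(s) of the solution set.
  y = -4: the earlier basis element becomes x - 2 = 0, giving x = 2 — point (2, -4).
Each listed point satisfies every original equation (direct substitution).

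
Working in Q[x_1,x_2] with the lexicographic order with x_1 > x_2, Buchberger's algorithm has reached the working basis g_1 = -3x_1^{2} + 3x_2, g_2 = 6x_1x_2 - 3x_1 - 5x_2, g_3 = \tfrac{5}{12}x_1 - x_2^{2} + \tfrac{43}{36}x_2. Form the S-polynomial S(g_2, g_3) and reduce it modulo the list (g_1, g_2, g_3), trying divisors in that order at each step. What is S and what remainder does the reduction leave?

lcm(LM(g_2), LM(g_3)) = x_1x_2.
S = (lcm/LT(g_2))·g_2 − (lcm/LT(g_3))·g_3 = -\tfrac{1}{2}x_1 + \tfrac{12}{5}x_2^{3} - \tfrac{43}{15}x_2^{2} - \tfrac{5}{6}x_2.
Reduce S modulo (g_1, g_2, g_3) in that order:
  leading term x_1: subtract (-\tfrac{6}{5})·g_3 from -\tfrac{1}{2}x_1 + \tfrac{12}{5}x_2^{3} - \tfrac{43}{15}x_2^{2} - \tfrac{5}{6}x_2 → \tfrac{12}{5}x_2^{3} - \tfrac{61}{15}x_2^{2} + \tfrac{3}{5}x_2
  leading term x_2^{3}: no divisor's leading term divides it; move \tfrac{12}{5}x_2^{3} to the remainder.
  leading term x_2^{2}: no divisor's leading term divides it; move -\tfrac{61}{15}x_2^{2} to the remainder.
  leading term x_2: no divisor's leading term divides it; move \tfrac{3}{5}x_2 to the remainder.
The remainder \tfrac{12}{5}x_2^{3} - \tfrac{61}{15}x_2^{2} + \tfrac{3}{5}x_2 is nonzero, so it would be added as the next basis element.
This is the inner loop of Buchberger's algorithm — each nonzero remainder becomes a new basis element.

S(g_2, g_3) = -\tfrac{1}{2}x_1 + \tfrac{12}{5}x_2^{3} - \tfrac{43}{15}x_2^{2} - \tfrac{5}{6}x_2; remainder on division = \tfrac{12}{5}x_2^{3} - \tfrac{61}{15}x_2^{2} + \tfrac{3}{5}x_2.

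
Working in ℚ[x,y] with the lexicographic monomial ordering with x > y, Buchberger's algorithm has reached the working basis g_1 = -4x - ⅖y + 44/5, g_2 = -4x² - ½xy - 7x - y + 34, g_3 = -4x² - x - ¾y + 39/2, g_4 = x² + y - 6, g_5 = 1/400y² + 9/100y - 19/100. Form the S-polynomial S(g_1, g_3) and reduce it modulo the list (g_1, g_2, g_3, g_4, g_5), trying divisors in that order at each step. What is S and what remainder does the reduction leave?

S(g_1, g_3) = 1/10xy - 49/20x - 3/16y + 39/8; remainder on division = 51/80y - 51/40.

lcm(LM(g_1), LM(g_3)) = x².
S = (lcm/LT(g_1))·g_1 − (lcm/LT(g_3))·g_3 = 1/10xy - 49/20x - 3/16y + 39/8.
Reduce S modulo (g_1, g_2, g_3, g_4, g_5) in that order:
  leading term xy: subtract (-1/40y)·g_1 from 1/10xy - 49/20x - 3/16y + 39/8 → -49/20x - 1/100y² + 13/400y + 39/8
  leading term x: subtract (49/80)·g_1 from -49/20x - 1/100y² + 13/400y + 39/8 → -1/100y² + 111/400y - 103/200
  leading term y²: subtract (-4)·g_5 from -1/100y² + 111/400y - 103/200 → 51/80y - 51/40
  leading term y: no divisor's leading term divides it; move 51/80y to the remainder.
  leading term 1: no divisor's leading term divides it; move -51/40 to the remainder.
The remainder 51/80y - 51/40 is nonzero, so it would be added as the next basis element.
An S-polynomial is built so that the two leading terms cancel; whether anything survives reduction is exactly the Gröbner-basis criterion.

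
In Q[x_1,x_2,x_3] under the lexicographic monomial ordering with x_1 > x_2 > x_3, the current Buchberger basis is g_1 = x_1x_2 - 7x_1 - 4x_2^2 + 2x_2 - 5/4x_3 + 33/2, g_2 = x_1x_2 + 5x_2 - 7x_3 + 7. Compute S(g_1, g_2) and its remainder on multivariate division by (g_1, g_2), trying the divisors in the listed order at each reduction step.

lcm(LM(g_1), LM(g_2)) = x_1x_2.
S = (lcm/LT(g_1))·g_1 − (lcm/LT(g_2))·g_2 = -7x_1 - 4x_2^2 - 3x_2 + 23/4x_3 + 19/2.
Reduce S modulo (g_1, g_2) in that order:
  leading term x_1: no divisor's leading term divides it; move -7x_1 to the remainder.
  leading term x_2^2: no divisor's leading term divides it; move -4x_2^2 to the remainder.
  leading term x_2: no divisor's leading term divides it; move -3x_2 to the remainder.
  leading term x_3: no divisor's leading term divides it; move 23/4x_3 to the remainder.
  leading term 1: no divisor's leading term divides it; move 19/2 to the remainder.
The remainder -7x_1 - 4x_2^2 - 3x_2 + 23/4x_3 + 19/2 is nonzero, so it would be added as the next basis element.

S(g_1, g_2) = -7x_1 - 4x_2^2 - 3x_2 + 23/4x_3 + 19/2; remainder on division = -7x_1 - 4x_2^2 - 3x_2 + 23/4x_3 + 19/2.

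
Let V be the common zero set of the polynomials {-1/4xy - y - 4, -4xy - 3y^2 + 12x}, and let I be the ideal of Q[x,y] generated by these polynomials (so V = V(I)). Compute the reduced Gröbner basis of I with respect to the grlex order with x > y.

f_1 = -1/4xy - y - 4, LT = xy.
f_2 = -4xy - 3y^2 + 12x, LT = xy.

S(f_1,f_2): lcm = xy. S = -3/4y^2 + 3x + 4y + 16.
  leading term y^2: no divisor's leading term divides it; move -3/4y^2 to the remainder.
  leading term x: no divisor's leading term divides it; move 3x to the remainder.
  leading term y: no divisor's leading term divides it; move 4y to the remainder.
  leading term 1: no divisor's leading term divides it; move 16 to the remainder.
  remainder -3/4y^2 + 3x + 4y + 16 ≠ 0; add g_3 = -3/4y^2 + 3x + 4y + 16 to the basis.

S(f_1,g_3): lcm = xy^2. S = 4x^2 + 16/3xy + 4y^2 + 64/3x + 16y.
  leading term x^2: no divisor's leading term divides it; move 4x^2 to the remainder.
  leading term xy: subtract (-64/3)·f_1 from 16/3xy + 4y^2 + 64/3x + 16y → 4y^2 + 64/3x - 16/3y - 256/3
  leading term y^2: subtract (-16/3)·g_3 from 4y^2 + 64/3x - 16/3y - 256/3 → 112/3x + 16y
  leading term x: no divisor's leading term divides it; move 112/3x to the remainder.
  leading term y: no divisor's leading term divides it; move 16y to the remainder.
  remainder 4x^2 + 112/3x + 16y ≠ 0; add g_4 = 4x^2 + 112/3x + 16y to the basis.

S(f_2,g_3): lcm = xy^2. S = 3/4y^3 + 4x^2 + 7/3xy + 64/3x.
  leading term y^3: subtract (-y)·g_3 from 3/4y^3 + 4x^2 + 7/3xy + 64/3x → 4x^2 + 16/3xy + 4y^2 + 64/3x + 16y
  leading term x^2: subtract (1)·g_4 from 4x^2 + 16/3xy + 4y^2 + 64/3x + 16y → 16/3xy + 4y^2 - 16x
  leading term xy: subtract (-64/3)·f_1 from 16/3xy + 4y^2 - 16x → 4y^2 - 16x - 64/3y - 256/3
  leading term y^2: subtract (-16/3)·g_3 from 4y^2 - 16x - 64/3y - 256/3 → 0
  remainder 0.

S(f_1,g_4): lcm = x^2y. S = -16/3xy - 4y^2 + 16x.
  leading term xy: subtract (64/3)·f_1 from -16/3xy - 4y^2 + 16x → -4y^2 + 16x + 64/3y + 256/3
  leading term y^2: subtract (16/3)·g_3 from -4y^2 + 16x + 64/3y + 256/3 → 0
  remainder 0.

S(f_2,g_4): lcm = x^2y. S = 3/4xy^2 - 3x^2 - 28/3xy - 4y^2.
  leading term xy^2: subtract (-3y)·f_1 from 3/4xy^2 - 3x^2 - 28/3xy - 4y^2 → -3x^2 - 28/3xy - 7y^2 - 12y
  leading term x^2: subtract (-3/4)·g_4 from -3x^2 - 28/3xy - 7y^2 - 12y → -28/3xy - 7y^2 + 28x
  leading term xy: subtract (112/3)·f_1 from -28/3xy - 7y^2 + 28x → -7y^2 + 28x + 112/3y + 448/3
  leading term y^2: subtract (28/3)·g_3 from -7y^2 + 28x + 112/3y + 448/3 → 0
  remainder 0.

S(g_3,g_4): leading monomials are coprime, so the S-polynomial reduces to 0 (Buchberger's first criterion).
Every S-polynomial of the final basis reduces to 0, so we have a Gröbner basis.
Inter-reduce: drop elements whose leading term is divisible by another's, tail-reduce, and make monic.

G = {x^2 + 28/3x + 4y, xy + 4y + 16, y^2 - 4x - 16/3y - 64/3}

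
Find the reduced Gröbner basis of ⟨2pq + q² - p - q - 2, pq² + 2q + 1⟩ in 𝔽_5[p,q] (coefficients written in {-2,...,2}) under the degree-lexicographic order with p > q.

G = {q³ + 2q² + 2p + q + 2, p² - q + 2, pq - 2q² + 2p + 2q - 1}

f_1 = 2pq + q² - p - q - 2, LT = pq.
f_2 = pq² + 2q + 1, LT = pq².

S(f_1,f_2): lcm = pq². S = -2q³ + 2pq + 2q² + 2q - 1.
  leading term q³: no divisor's leading term divides it; move -2q³ to the remainder.
  leading term pq: subtract (1)·f_1 from 2pq + 2q² + 2q - 1 → q² + p - 2q + 1
  leading term q²: no divisor's leading term divides it; move q² to the remainder.
  leading term p: no divisor's leading term divides it; move p to the remainder.
  leading term q: no divisor's leading term divides it; move -2q to the remainder.
  leading term 1: no divisor's leading term divides it; move 1 to the remainder.
  remainder -2q³ + q² + p - 2q + 1 ≠ 0; add g_3 = -2q³ + q² + p - 2q + 1 to the basis.

S(f_1,g_3): lcm = pq³. S = -2q⁴ + 2q³ - 2p² - pq - q² - 2p.
  leading term q⁴: subtract (q)·g_3 from -2q⁴ + 2q³ - 2p² - pq - q² - 2p → q³ - 2p² - 2pq + q² - 2p - q
  leading term q³: subtract (2)·g_3 from q³ - 2p² - 2pq + q² - 2p - q → -2p² - 2pq - q² + p - 2q - 2
  leading term p²: no divisor's leading term divides it; move -2p² to the remainder.
  leading term pq: subtract (-1)·f_1 from -2pq - q² + p - 2q - 2 → 2q + 1
  leading term q: no divisor's leading term divides it; move 2q to the remainder.
  leading term 1: no divisor's leading term divides it; move 1 to the remainder.
  remainder -2p² + 2q + 1 ≠ 0; add g_4 = -2p² + 2q + 1 to the basis.

The other S-polynomials (S(f_2,g_3), S(f_1,g_4), S(f_2,g_4), S(g_3,g_4)) all reduce to 0 modulo the current basis, so we have a Gröbner basis.
Inter-reduce: drop elements whose leading term is divisible by another's, tail-reduce, and make monic.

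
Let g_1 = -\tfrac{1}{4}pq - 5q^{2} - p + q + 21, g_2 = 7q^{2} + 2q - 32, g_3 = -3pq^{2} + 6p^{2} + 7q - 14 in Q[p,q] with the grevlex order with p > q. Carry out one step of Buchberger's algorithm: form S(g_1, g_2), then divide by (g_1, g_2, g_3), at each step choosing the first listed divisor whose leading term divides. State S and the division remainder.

lcm(LM(g_1), LM(g_2)) = pq^{2}.
S = (lcm/LT(g_1))·g_1 − (lcm/LT(g_2))·g_2 = 20q^{3} + \tfrac{26}{7}pq - 4q^{2} + \tfrac{32}{7}p - 84q.
Reduce S modulo (g_1, g_2, g_3) in that order:
  leading term q^{3}: subtract (\tfrac{20}{7}q)·g_2 from 20q^{3} + \tfrac{26}{7}pq - 4q^{2} + \tfrac{32}{7}p - 84q → \tfrac{26}{7}pq - \tfrac{68}{7}q^{2} + \tfrac{32}{7}p + \tfrac{52}{7}q
  leading term pq: subtract (-\tfrac{104}{7})·g_1 from \tfrac{26}{7}pq - \tfrac{68}{7}q^{2} + \tfrac{32}{7}p + \tfrac{52}{7}q → -84q^{2} - \tfrac{72}{7}p + \tfrac{156}{7}q + 312
  leading term q^{2}: subtract (-12)·g_2 from -84q^{2} - \tfrac{72}{7}p + \tfrac{156}{7}q + 312 → -\tfrac{72}{7}p + \tfrac{324}{7}q - 72
  leading term p: no divisor's leading term divides it; move -\tfrac{72}{7}p to the remainder.
  leading term q: no divisor's leading term divides it; move \tfrac{324}{7}q to the remainder.
  leading term 1: no divisor's leading term divides it; move -72 to the remainder.
The remainder -\tfrac{72}{7}p + \tfrac{324}{7}q - 72 is nonzero, so it would be added as the next basis element.

S(g_1, g_2) = 20q^{3} + \tfrac{26}{7}pq - 4q^{2} + \tfrac{32}{7}p - 84q; remainder on division = -\tfrac{72}{7}p + \tfrac{324}{7}q - 72.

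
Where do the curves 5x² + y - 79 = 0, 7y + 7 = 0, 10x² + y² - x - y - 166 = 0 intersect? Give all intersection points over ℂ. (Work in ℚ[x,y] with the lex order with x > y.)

{(-4, -1)}

Compute a lex Gröbner basis by Buchberger's algorithm.
f_1 = 5x² + y - 79, LT = x².
f_2 = 7y + 7, LT = y.
f_3 = 10x² - x + y² - y - 166, LT = x².

S(f_1,f_2): leading monomials are coprime, so the S-polynomial reduces to 0 (Buchberger's first criterion).
S(f_1,f_3): lcm = x². S = 1/10x - 1/10y² + 3/10y + ⅘.
  leading term x: no divisor's leading term divides it; move 1/10x to the remainder.
  leading term y²: subtract (-1/70y)·f_2 from -1/10y² + 3/10y + ⅘ → ⅖y + ⅘
  leading term y: subtract (2/35)·f_2 from ⅖y + ⅘ → ⅖
  leading term 1: no divisor's leading term divides it; move ⅖ to the remainder.
  remainder 1/10x + ⅖ ≠ 0; add h_4 = 1/10x + ⅖ to the basis.

S(f_2,f_3): leading monomials are coprime, so the S-polynomial reduces to 0 (Buchberger's first criterion).
S(f_1,h_4): lcm = x². S = -4x + ⅕y - 79/5.
  leading term x: subtract (-40)·h_4 from -4x + ⅕y - 79/5 → ⅕y + ⅕
  leading term y: subtract (1/35)·f_2 from ⅕y + ⅕ → 0
  remainder 0.

S(f_2,h_4): leading monomials are coprime, so the S-polynomial reduces to 0 (Buchberger's first criterion).
S(f_3,h_4): lcm = x². S = -41/10x + 1/10y² - 1/10y - 83/5.
  leading term x: subtract (-41)·h_4 from -41/10x + 1/10y² - 1/10y - 83/5 → 1/10y² - 1/10y - ⅕
  leading term y²: subtract (1/70y)·f_2 from 1/10y² - 1/10y - ⅕ → -⅕y - ⅕
  leading term y: subtract (-1/35)·f_2 from -⅕y - ⅕ → 0
  remainder 0.

Every S-polynomial of the final basis reduces to 0, so we have a Gröbner basis.
Inter-reduce: drop elements whose leading term is divisible by another's, tail-reduce, and make monic.
Reduced Gröbner basis: {x + 4, y + 1}.

The lex basis is triangular: the last element involves only y. Solving y + 1 = 0 gives y ∈ {-1}; substituting each value into the earlier elements determines the remaining variables.
  y = -1: the earlier basis element becomes x + 4 = 0, giving x = -4 — point (-4, -1).
Substituting each solution back into the original system confirms all equations vanish.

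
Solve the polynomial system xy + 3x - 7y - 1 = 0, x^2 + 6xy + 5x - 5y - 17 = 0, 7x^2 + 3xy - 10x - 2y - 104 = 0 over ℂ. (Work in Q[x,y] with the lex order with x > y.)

Compute a lex Gröbner basis by Buchberger's algorithm.
f_1 = xy + 3x - 7y - 1, LT = xy.
f_2 = x^2 + 6xy + 5x - 5y - 17, LT = x^2.
f_3 = 7x^2 + 3xy - 10x - 2y - 104, LT = x^2.

S(f_1,f_2): lcm = x^2y. S = 3x^2 - 6xy^2 - 12xy - x + 5y^2 + 17y.
  reduce S modulo (f_1, f_2, f_3):
  remainder 20x - 37y^2 - 58y + 39 ≠ 0; add h_4 = 20x - 37y^2 - 58y + 39 to the basis.

S(f_1,f_3): lcm = x^2y. S = 3x^2 - 3/7xy^2 - 39/7xy - x + 2/7y^2 + 104/7y.
  reduce S modulo (f_1, f_2, f_3, h_4):
  remainder 3198/35y^2 + 732/35y - 2466/35 ≠ 0; add h_5 = 3198/35y^2 + 732/35y - 2466/35 to the basis.

S(f_2,f_3): lcm = x^2. S = 39/7xy + 45/7x - 33/7y - 15/7.
  reduce S modulo (f_1, f_2, f_3, h_4, h_5):
  remainder 32880/3731y + 32880/3731 ≠ 0; add h_6 = 32880/3731y + 32880/3731 to the basis.

The other S-polynomials (S(f_1,h_4), S(f_2,h_4), S(f_3,h_4), S(f_1,h_5), S(f_2,h_5), S(f_3,h_5), S(h_4,h_5), S(f_1,h_6), S(f_2,h_6), S(f_3,h_6), S(h_4,h_6), S(h_5,h_6)) all reduce to 0 modulo the current basis, so we have a Gröbner basis.
Inter-reduce: drop elements whose leading term is divisible by another's, tail-reduce, and make monic.
Reduced Gröbner basis: {x + 3, y + 1}.

A lex Gröbner basis eliminates variables successively. Here y + 1 depends only on y, with roots {-1}; lifting each root through the earlier basis elements recovers the full solutions.
  y = -1: the earlier basis element becomes x + 3 = 0, giving x = -3 — point (-3, -1).

{(-3, -1)}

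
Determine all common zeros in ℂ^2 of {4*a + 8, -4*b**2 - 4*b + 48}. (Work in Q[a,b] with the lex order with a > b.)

Compute a lex Gröbner basis by Buchberger's algorithm.
f_1 = 4*a + 8, LT = a.
f_2 = -4*b**2 - 4*b + 48, LT = b**2.

S(f_1,f_2): leading monomials are coprime, so the S-polynomial reduces to 0 (Buchberger's first criterion).
Every S-polynomial of the final basis reduces to 0, so we have a Gröbner basis.
Inter-reduce: drop elements whose leading term is divisible by another's, tail-reduce, and make monic.
Reduced Gröbner basis: {a + 2, b**2 + b - 12}.

Since the basis is lex-ordered, b**2 + b - 12 is univariate in b. Its roots are {-4, 3}. Back-substituting each root into the other basis elements fixes the other coordinates.
  b = -4: the earlier basis element becomes a + 2 = 0, giving a = -2 — point (-2, -4).
  b = 3: the earlier basis element becomes a + 2 = 0, giving a = -2 — point (-2, 3).

{(-2, -4), (-2, 3)}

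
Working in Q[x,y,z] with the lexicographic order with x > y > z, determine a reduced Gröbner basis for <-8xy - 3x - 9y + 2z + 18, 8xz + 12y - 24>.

G = {xy + \tfrac{3}{8}x + \tfrac{9}{8}y - \tfrac{1}{4}z - \tfrac{9}{4}, xz + \tfrac{3}{2}y - 3, y^{2} - \tfrac{3}{4}yz - \tfrac{13}{8}y + \tfrac{1}{6}z^{2} + \tfrac{3}{2}z - \tfrac{3}{4}}

The reduced Gröbner basis is the canonical form of the ideal for this ordering.

f_1 = -8xy - 3x - 9y + 2z + 18, LT = xy.
f_2 = 8xz + 12y - 24, LT = xz.

S(f_1,f_2): lcm = xyz. S = \tfrac{3}{8}xz - \tfrac{3}{2}y^{2} + \tfrac{9}{8}yz + 3y - \tfrac{1}{4}z^{2} - \tfrac{9}{4}z.
  leading term xz: subtract (\tfrac{3}{64})·f_2 from \tfrac{3}{8}xz - \tfrac{3}{2}y^{2} + \tfrac{9}{8}yz + 3y - \tfrac{1}{4}z^{2} - \tfrac{9}{4}z → -\tfrac{3}{2}y^{2} + \tfrac{9}{8}yz + \tfrac{39}{16}y - \tfrac{1}{4}z^{2} - \tfrac{9}{4}z + \tfrac{9}{8}
  leading term y^{2}: no divisor's leading term divides it; move -\tfrac{3}{2}y^{2} to the remainder.
  leading term yz: no divisor's leading term divides it; move \tfrac{9}{8}yz to the remainder.
  leading term y: no divisor's leading term divides it; move \tfrac{39}{16}y to the remainder.
  leading term z^{2}: no divisor's leading term divides it; move -\tfrac{1}{4}z^{2} to the remainder.
  leading term z: no divisor's leading term divides it; move -\tfrac{9}{4}z to the remainder.
  leading term 1: no divisor's leading term divides it; move \tfrac{9}{8} to the remainder.
  remainder -\tfrac{3}{2}y^{2} + \tfrac{9}{8}yz + \tfrac{39}{16}y - \tfrac{1}{4}z^{2} - \tfrac{9}{4}z + \tfrac{9}{8} ≠ 0; add g_3 = -\tfrac{3}{2}y^{2} + \tfrac{9}{8}yz + \tfrac{39}{16}y - \tfrac{1}{4}z^{2} - \tfrac{9}{4}z + \tfrac{9}{8} to the basis.

The other S-polynomials (S(f_1,g_3), S(f_2,g_3)) all reduce to 0 modulo the current basis, so we have a Gröbner basis.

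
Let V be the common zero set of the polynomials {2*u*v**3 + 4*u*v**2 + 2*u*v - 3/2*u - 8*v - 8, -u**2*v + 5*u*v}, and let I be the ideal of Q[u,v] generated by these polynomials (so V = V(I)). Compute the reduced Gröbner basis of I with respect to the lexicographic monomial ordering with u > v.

The reduced Gröbner basis is the canonical form of the ideal for this ordering.

f_1 = 2*u*v**3 + 4*u*v**2 + 2*u*v - 3/2*u - 8*v - 8, LT = u*v**3.
f_2 = -u**2*v + 5*u*v, LT = u**2*v.

S(f_1,f_2): lcm = u**2*v**3. S = 2*u**2*v**2 + u**2*v - 3/4*u**2 + 5*u*v**3 - 4*u*v - 4*u.
  reduce S modulo (f_1, f_2):
  remainder -3/4*u**2 - 4*u*v - 1/4*u + 20*v + 20 ≠ 0; add g_3 = -3/4*u**2 - 4*u*v - 1/4*u + 20*v + 20 to the basis.

S(f_1,g_3): lcm = u**2*v**3. S = 2*u**2*v**2 + u**2*v - 3/4*u**2 - 16/3*u*v**4 - 1/3*u*v**3 - 4*u*v - 4*u + 80/3*v**4 + 80/3*v**3.
  reduce S modulo (f_1, f_2, g_3):
  remainder -16/3*u*v**2 - 28/3*u*v + 4*u + 80/3*v**4 + 80/3*v**3 - 64/3*v**2 + 64/3 ≠ 0; add g_4 = -16/3*u*v**2 - 28/3*u*v + 4*u + 80/3*v**4 + 80/3*v**3 - 64/3*v**2 + 64/3 to the basis.

S(f_2,g_3): lcm = u**2*v. S = -16/3*u*v**2 - 16/3*u*v + 80/3*v**2 + 80/3*v.
  reduce S modulo (f_1, f_2, g_3, g_4):
  remainder 4*u*v - 4*u - 80/3*v**4 - 80/3*v**3 + 48*v**2 + 80/3*v - 64/3 ≠ 0; add g_5 = 4*u*v - 4*u - 80/3*v**4 - 80/3*v**3 + 48*v**2 + 80/3*v - 64/3 to the basis.

S(f_1,g_4): lcm = u*v**3. S = 1/4*u*v**2 + 7/4*u*v - 3/4*u + 5*v**5 + 5*v**4 - 4*v**3 - 4.
  reduce S modulo (f_1, f_2, g_3, g_4, g_5):
  remainder 3/4*u + 5*v**5 + 15*v**4 + 6*v**3 - 67/4*v**2 - 35/4*v + 4 ≠ 0; add g_6 = 3/4*u + 5*v**5 + 15*v**4 + 6*v**3 - 67/4*v**2 - 35/4*v + 4 to the basis.

S(g_3,g_4): lcm = u**2*v**2. S = -7/4*u**2*v + 3/4*u**2 + 5*u*v**4 + 31/3*u*v**3 - 11/3*u*v**2 + 4*u - 80/3*v**3 - 80/3*v**2.
  reduce S modulo (f_1, f_2, g_3, g_4, g_5, g_6):
  remainder -80/3*v**5 - 80*v**4 - 176/3*v**3 + 36*v**2 + 124/3*v ≠ 0; add g_7 = -80/3*v**5 - 80*v**4 - 176/3*v**3 + 36*v**2 + 124/3*v to the basis.

The other S-polynomials (S(f_2,g_4), S(f_1,g_5), S(f_2,g_5), S(g_3,g_5), S(g_4,g_5), S(f_1,g_6), S(f_2,g_6), S(g_3,g_6), S(g_4,g_6), S(g_5,g_6), S(f_1,g_7), S(f_2,g_7), S(g_3,g_7), S(g_4,g_7), S(g_5,g_7), S(g_6,g_7)) all reduce to 0 modulo the current basis, so we have a Gröbner basis.
Inter-reduce: drop elements whose leading term is divisible by another's, tail-reduce, and make monic.

G = {u - 20/3*v**3 - 40/3*v**2 - 4/3*v + 16/3, v**5 + 3*v**4 + 11/5*v**3 - 27/20*v**2 - 31/20*v}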